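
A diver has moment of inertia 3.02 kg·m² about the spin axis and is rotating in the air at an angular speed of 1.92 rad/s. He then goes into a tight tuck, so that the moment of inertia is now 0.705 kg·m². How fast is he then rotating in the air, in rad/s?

ω₂ ≈ 8.22 rad/s

Angular momentum about the spin axis is conserved since the torque about it is zero.
ω₂ = I₁ω₁ / I₂ = (3.020)(1.92 rad/s) / (0.7050) = 8.225 rad/s.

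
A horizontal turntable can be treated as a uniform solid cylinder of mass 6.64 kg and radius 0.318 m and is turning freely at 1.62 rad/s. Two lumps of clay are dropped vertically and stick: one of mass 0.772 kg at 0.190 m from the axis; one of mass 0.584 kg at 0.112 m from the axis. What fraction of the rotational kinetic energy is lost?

fraction ≈ 0.0949

No external torque acts about the axis; L_before = L_after.
I_p = ½(6.64)(0.318)² = 0.3357 kg·m².
Added inertia Σmr² = (0.772)(0.190)² + (0.584)(0.112)² = 0.03519 kg·m²; I_f = 0.3357 + 0.03519 = 0.3709 kg·m².
ω_f = I_p ω_i / I_f = (0.3357)(1.62) / 0.3709 = 1.466 rad/s.
KE_i = ½(0.3357)(1.620 rad/s)² = 0.4405 J; KE_f = ½(0.3709)(1.466)² = 0.3987 J.
Fraction lost = 0.09488.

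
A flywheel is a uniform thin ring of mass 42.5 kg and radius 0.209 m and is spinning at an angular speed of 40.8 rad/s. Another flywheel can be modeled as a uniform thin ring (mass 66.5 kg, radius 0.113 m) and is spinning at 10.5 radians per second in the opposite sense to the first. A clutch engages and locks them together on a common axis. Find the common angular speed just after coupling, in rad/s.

The coupling torques are internal; angular momentum about the shared axis is conserved.
Moments of inertia: I_A = (42.5)(0.209)² = 1.856 kg·m²; I_B = (66.5)(0.113)² = 0.8491 kg·m².
Taking A's sense as positive: L = (1.856)(40.8) − (0.8491)(10.5) = 66.83 kg·m²·rad/s.
Combined I = 1.856 + 0.8491 = 2.706 kg·m².
ω_f = L / I = 66.83 / 2.706 = 24.70 rad/s.

|ω_f| ≈ 24.7 rad/s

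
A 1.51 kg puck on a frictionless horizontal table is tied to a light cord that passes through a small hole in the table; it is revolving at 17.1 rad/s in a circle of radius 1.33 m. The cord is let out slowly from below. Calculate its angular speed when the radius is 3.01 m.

No torque about the axis ⇒ m r₁² ω₁ = m r₂² ω₂.
ω₂ = ω₁ (r₁/r₂)² = (17.1)(1.33/3.01)² = 3.339 rad/s.

ω₂ ≈ 3.34 rad/s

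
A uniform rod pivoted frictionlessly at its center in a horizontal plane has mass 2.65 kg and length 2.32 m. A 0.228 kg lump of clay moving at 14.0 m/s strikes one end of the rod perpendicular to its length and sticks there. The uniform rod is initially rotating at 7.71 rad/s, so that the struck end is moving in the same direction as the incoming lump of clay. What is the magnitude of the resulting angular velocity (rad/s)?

|ω_f| ≈ 8.60 rad/s

The axle reaction passes through the pivot and exerts no torque about it; angular momentum about the pivot is conserved through the impact.
I_p = (1/12)(2.65)(2.32)² = 1.189 kg·m². Taking the sense of the lump of clay's angular momentum as positive, L_{lump} = m v R = (0.228)(14.0)(2.32/2) = 3.703 kg·m²/s.
L_i = +I_p ω_p + m v R = +(1.189)(7.71) + 3.703 = 12.87 kg·m²/s.
After sticking, I_f = I_p + m R² = 1.189 + (0.228)(2.32/2)² = 1.495 kg·m².
ω_f = L_i / I_f = 12.87 / 1.495 = 8.604 rad/s.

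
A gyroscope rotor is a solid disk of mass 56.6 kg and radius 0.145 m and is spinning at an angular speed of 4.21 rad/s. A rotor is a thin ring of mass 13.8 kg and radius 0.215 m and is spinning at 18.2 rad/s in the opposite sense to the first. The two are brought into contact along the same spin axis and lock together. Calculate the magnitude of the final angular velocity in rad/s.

|ω_f| ≈ 7.38 rad/s

The coupling torques are internal; angular momentum about the shared axis is conserved.
Moments of inertia: I_A = ½(56.6)(0.145)² = 0.5950 kg·m²; I_B = (13.8)(0.215)² = 0.6379 kg·m².
Taking A's sense as positive: L = (0.5950)(4.21) − (0.6379)(18.2) = -9.105 kg·m²·rad/s.
Combined I = 0.5950 + 0.6379 = 1.233 kg·m².
ω_f = L / I = -9.105 / 1.233 = -7.385 rad/s.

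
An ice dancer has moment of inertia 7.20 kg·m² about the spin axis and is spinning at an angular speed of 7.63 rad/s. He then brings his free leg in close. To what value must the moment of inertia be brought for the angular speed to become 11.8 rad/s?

I₂ ≈ 4.66 kg·m²

Angular momentum about the spin axis is conserved since the torque about it is zero.
I₂ = I₁ω₁ / ω₂ = (7.20)(7.63) / (11.8) = 4.656 kg·m².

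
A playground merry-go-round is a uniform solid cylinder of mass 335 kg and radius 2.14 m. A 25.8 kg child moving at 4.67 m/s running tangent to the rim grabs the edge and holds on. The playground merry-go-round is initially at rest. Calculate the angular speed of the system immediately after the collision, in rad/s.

|ω_f| ≈ 0.291 rad/s

The axle reaction passes through the axle and exerts no torque about it; angular momentum about the axle is conserved through the impact.
I_p = ½(335)(2.14)² = 767.1 kg·m². Taking the sense of the child's angular momentum as positive, L_{child} = m v R = (25.8)(4.67)(2.14) = 257.8 kg·m²/s.
L_i = 0 + 257.8 = 257.8 kg·m²/s.
After sticking, I_f = I_p + m R² = 767.1 + (25.8)(2.14)² = 885.2 kg·m².
ω_f = L_i / I_f = 257.8 / 885.2 = 0.2913 rad/s.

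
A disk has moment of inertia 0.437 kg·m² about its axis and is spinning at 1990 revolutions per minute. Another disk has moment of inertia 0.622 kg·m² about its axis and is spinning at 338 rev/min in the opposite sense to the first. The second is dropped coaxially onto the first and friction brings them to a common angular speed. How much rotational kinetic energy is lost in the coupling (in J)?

ΔKE lost ≈ 7630 J

The coupling torques are internal; angular momentum about the shared axis is conserved.
Taking A's sense as positive: L = (0.4370)(1990) − (0.6220)(338) = 659.4 kg·m²·rpm.
Combined I = 0.4370 + 0.6220 = 1.059 kg·m².
ω_f = L / I = 659.4 / 1.059 = 622.7 rpm.
KE_i = ½ΣIω² = 9879 J; KE_f = ½(1.059)(65.20)² = 2251 J.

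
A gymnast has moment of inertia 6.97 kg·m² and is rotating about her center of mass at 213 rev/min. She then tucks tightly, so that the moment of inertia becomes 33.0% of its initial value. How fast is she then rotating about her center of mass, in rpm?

ω₂ ≈ 645 rpm

With no external torque about the axis, L is conserved: I₁ω₁ = I₂ω₂.
I₂ = 0.330 × 6.97 = 2.300 kg·m².
ω₂ = I₁ω₁ / I₂ = (6.970)(213 rpm) / (2.300) = 645.5 rpm.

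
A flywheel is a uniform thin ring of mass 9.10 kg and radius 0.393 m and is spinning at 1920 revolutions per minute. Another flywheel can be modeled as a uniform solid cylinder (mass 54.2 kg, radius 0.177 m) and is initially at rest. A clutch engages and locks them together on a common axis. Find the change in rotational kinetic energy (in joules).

The coupling torques are internal; angular momentum about the shared axis is conserved.
Moments of inertia: I_A = (9.10)(0.393)² = 1.405 kg·m²; I_B = ½(54.2)(0.177)² = 0.8490 kg·m².
Taking A's sense as positive: L = (1.405)(1920) = 2699 kg·m²·rpm.
Combined I = 1.405 + 0.8490 = 2.255 kg·m².
ω_f = L / I = 2699 / 2.255 = 1197 rpm.
KE_i = ½ΣIω² = 28410 J; KE_f = ½(2.255)(125.3)² = 17710 J.

ΔKE ≈ -10700 J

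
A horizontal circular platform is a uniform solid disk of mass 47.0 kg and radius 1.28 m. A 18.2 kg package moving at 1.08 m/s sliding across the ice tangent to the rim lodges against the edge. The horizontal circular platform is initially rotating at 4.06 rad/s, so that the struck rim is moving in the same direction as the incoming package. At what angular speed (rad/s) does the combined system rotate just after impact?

The axle reaction passes through the central axle and exerts no torque about it; angular momentum about the central axle is conserved through the impact.
I_p = ½(47.0)(1.28)² = 38.50 kg·m². Taking the sense of the package's angular momentum as positive, L_{package} = m v R = (18.2)(1.08)(1.28) = 25.16 kg·m²/s.
L_i = +I_p ω_p + m v R = +(38.50)(4.06) + 25.16 = 181.5 kg·m²/s.
After sticking, I_f = I_p + m R² = 38.50 + (18.2)(1.28)² = 68.32 kg·m².
ω_f = L_i / I_f = 181.5 / 68.32 = 2.656 rad/s.

|ω_f| ≈ 2.66 rad/s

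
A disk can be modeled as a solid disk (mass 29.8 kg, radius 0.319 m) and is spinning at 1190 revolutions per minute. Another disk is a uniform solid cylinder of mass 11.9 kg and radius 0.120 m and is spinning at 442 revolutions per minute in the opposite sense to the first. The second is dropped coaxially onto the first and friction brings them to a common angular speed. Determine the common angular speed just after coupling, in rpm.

No external torque acts about the common axis, so total angular momentum is conserved.
Moments of inertia: I_A = ½(29.8)(0.319)² = 1.516 kg·m²; I_B = ½(11.9)(0.120)² = 0.08568 kg·m².
Taking A's sense as positive: L = (1.516)(1190) − (0.08568)(442) = 1766 kg·m²·rpm.
Combined I = 1.516 + 0.08568 = 1.602 kg·m².
ω_f = L / I = 1766 / 1.602 = 1103 rpm.

|ω_f| ≈ 1100 rpm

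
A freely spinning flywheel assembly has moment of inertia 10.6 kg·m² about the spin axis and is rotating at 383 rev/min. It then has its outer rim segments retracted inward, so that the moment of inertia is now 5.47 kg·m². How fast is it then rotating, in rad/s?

ω₂ ≈ 77.7 rad/s

Angular momentum about the spin axis is conserved since the torque about it is zero.
ω₂ = I₁ω₁ / I₂ = (10.60)(383 rpm) / (5.470) = 742.2 rpm = 77.72 rad/s.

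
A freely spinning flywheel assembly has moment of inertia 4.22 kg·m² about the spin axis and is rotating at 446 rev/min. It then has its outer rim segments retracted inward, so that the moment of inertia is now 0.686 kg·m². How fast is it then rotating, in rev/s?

ω₂ ≈ 45.7 rev/s

With no external torque about the axis, L is conserved: I₁ω₁ = I₂ω₂.
ω₂ = I₁ω₁ / I₂ = (4.220)(446 rpm) / (0.6860) = 2744 rpm = 45.73 rev/s.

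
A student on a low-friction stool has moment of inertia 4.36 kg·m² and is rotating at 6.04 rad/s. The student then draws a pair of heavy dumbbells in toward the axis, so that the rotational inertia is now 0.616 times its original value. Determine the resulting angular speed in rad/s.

ω₂ ≈ 9.81 rad/s

No external torque acts about the spin axis, so angular momentum is conserved.
I₂ = 0.616 × 4.36 = 2.686 kg·m².
ω₂ = I₁ω₁ / I₂ = (4.360)(6.04 rad/s) / (2.686) = 9.805 rad/s.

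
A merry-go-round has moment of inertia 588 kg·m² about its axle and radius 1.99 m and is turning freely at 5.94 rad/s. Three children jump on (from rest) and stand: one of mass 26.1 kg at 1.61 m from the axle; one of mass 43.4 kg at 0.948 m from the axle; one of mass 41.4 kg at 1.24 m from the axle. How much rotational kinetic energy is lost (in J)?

energy lost ≈ 2330 J

No external torque acts about the axle; L_before = L_after.
Added inertia Σmr² = (26.1)(1.61)² + (43.4)(0.948)² + (41.4)(1.24)² = 170.3 kg·m²; I_f = 588.0 + 170.3 = 758.3 kg·m².
ω_f = I_p ω_i / I_f = (588.0)(5.94) / 758.3 = 4.606 rad/s.
KE_i = ½(588.0)(5.940 rad/s)² = 10370 J; KE_f = ½(758.3)(4.606)² = 8044 J.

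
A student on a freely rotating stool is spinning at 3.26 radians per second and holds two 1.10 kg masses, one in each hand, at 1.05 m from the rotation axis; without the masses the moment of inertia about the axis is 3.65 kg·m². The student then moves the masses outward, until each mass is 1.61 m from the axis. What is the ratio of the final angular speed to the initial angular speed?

ω₂/ω₁ ≈ 0.650

With no external torque about the axis, L is conserved: I₁ω₁ = I₂ω₂.
I₁ = 3.65 + 2(1.10)(1.05)² = 6.075 kg·m²; I₂ = 3.65 + 2(1.10)(1.61)² = 9.353 kg·m².
ω₂/ω₁ = I₁/I₂ = 6.075 / 9.353 = 0.6496.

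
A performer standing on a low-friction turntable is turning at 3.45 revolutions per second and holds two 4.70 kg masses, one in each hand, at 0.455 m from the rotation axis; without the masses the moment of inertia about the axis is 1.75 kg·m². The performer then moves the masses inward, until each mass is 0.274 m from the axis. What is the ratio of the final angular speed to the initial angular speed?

ω₂/ω₁ ≈ 1.51

No external torque acts about the spin axis, so angular momentum is conserved.
I₁ = 1.75 + 2(4.70)(0.455)² = 3.696 kg·m²; I₂ = 1.75 + 2(4.70)(0.274)² = 2.456 kg·m².
ω₂/ω₁ = I₁/I₂ = 3.696 / 2.456 = 1.505.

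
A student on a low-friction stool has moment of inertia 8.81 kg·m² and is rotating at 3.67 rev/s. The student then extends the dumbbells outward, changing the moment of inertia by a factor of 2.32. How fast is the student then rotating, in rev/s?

No external torque acts about the spin axis, so angular momentum is conserved.
I₂ = 2.32 × 8.81 = 20.44 kg·m².
ω₂ = I₁ω₁ / I₂ = (8.810)(3.67 rev/s) / (20.44) = 1.582 rev/s.

ω₂ ≈ 1.58 rev/s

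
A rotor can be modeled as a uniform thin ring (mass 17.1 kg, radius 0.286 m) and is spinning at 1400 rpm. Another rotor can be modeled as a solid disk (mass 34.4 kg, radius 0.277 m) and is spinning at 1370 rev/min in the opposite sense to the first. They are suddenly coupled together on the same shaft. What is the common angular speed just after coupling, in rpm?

No external torque acts about the common axis, so total angular momentum is conserved.
Moments of inertia: I_A = (17.1)(0.286)² = 1.399 kg·m²; I_B = ½(34.4)(0.277)² = 1.320 kg·m².
Taking A's sense as positive: L = (1.399)(1400) − (1.320)(1370) = 150.2 kg·m²·rpm.
Combined I = 1.399 + 1.320 = 2.718 kg·m².
ω_f = L / I = 150.2 / 2.718 = 55.24 rpm.

|ω_f| ≈ 55.2 rpm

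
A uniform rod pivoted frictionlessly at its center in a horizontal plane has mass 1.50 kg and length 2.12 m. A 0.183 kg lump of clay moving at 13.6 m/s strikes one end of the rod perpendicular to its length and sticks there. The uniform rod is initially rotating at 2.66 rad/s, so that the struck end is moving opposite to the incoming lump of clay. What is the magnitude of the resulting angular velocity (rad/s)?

|ω_f| ≈ 1.49 rad/s

The axle reaction passes through the pivot and exerts no torque about it; angular momentum about the pivot is conserved through the impact.
I_p = (1/12)(1.50)(2.12)² = 0.5618 kg·m². Taking the sense of the lump of clay's angular momentum as positive, L_{lump} = m v R = (0.183)(13.6)(2.12/2) = 2.638 kg·m²/s.
L_i = −I_p ω_p + m v R = −(0.5618)(2.66) + 2.638 = 1.144 kg·m²/s.
After sticking, I_f = I_p + m R² = 0.5618 + (0.183)(2.12/2)² = 0.7674 kg·m².
ω_f = L_i / I_f = 1.144 / 0.7674 = 1.490 rad/s.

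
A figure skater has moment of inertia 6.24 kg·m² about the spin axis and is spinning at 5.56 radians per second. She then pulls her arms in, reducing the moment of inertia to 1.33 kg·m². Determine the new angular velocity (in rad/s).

ω₂ ≈ 26.1 rad/s

With no external torque about the axis, L is conserved: I₁ω₁ = I₂ω₂.
ω₂ = I₁ω₁ / I₂ = (6.240)(5.56 rad/s) / (1.330) = 26.09 rad/s.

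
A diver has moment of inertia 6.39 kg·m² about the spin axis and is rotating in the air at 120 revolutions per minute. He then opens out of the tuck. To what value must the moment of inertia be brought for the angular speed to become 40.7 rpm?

I₂ ≈ 18.8 kg·m²

No external torque acts about the spin axis, so angular momentum is conserved.
I₂ = I₁ω₁ / ω₂ = (6.39)(120) / (40.7) = 18.84 kg·m².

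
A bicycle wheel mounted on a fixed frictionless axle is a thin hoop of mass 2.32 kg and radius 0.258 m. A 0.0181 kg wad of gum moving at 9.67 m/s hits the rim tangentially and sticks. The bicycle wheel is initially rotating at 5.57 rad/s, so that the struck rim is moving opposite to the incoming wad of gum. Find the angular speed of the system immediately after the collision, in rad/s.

|ω_f| ≈ 5.24 rad/s

About the axle the impulsive forces during the collision are internal, so angular momentum about that axis is conserved.
I_p = (2.32)(0.258)² = 0.1544 kg·m². Taking the sense of the wad of gum's angular momentum as positive, L_{wad} = m v R = (0.0181)(9.67)(0.258) = 0.04516 kg·m²/s.
L_i = −I_p ω_p + m v R = −(0.1544)(5.57) + 0.04516 = -0.8150 kg·m²/s.
After sticking, I_f = I_p + m R² = 0.1544 + (0.0181)(0.258)² = 0.1556 kg·m².
ω_f = L_i / I_f = -0.8150 / 0.1556 = -5.237 rad/s.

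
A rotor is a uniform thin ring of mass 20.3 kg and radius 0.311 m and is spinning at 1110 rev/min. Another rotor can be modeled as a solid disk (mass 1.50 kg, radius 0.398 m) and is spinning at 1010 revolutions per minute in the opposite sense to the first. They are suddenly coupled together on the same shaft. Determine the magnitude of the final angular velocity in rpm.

The coupling torques are internal; angular momentum about the shared axis is conserved.
Moments of inertia: I_A = (20.3)(0.311)² = 1.963 kg·m²; I_B = ½(1.50)(0.398)² = 0.1188 kg·m².
Taking A's sense as positive: L = (1.963)(1110) − (0.1188)(1010) = 2059 kg·m²·rpm.
Combined I = 1.963 + 0.1188 = 2.082 kg·m².
ω_f = L / I = 2059 / 2.082 = 989.0 rpm.

|ω_f| ≈ 989 rpm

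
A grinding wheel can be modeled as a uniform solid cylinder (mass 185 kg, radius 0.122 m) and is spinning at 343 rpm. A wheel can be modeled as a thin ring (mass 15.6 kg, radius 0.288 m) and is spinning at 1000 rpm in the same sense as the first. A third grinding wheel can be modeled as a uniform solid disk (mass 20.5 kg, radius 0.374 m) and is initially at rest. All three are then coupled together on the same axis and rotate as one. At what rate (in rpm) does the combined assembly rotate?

|ω_f| ≈ 430 rpm

No external torque acts about the common axis, so total angular momentum is conserved.
Moments of inertia: I_A = ½(185)(0.122)² = 1.377 kg·m²; I_B = (15.6)(0.288)² = 1.294 kg·m²; I_C = ½(20.5)(0.374)² = 1.434 kg·m².
Taking A's sense as positive: L = (1.377)(343) + (1.294)(1000) = 1766 kg·m²·rpm.
Combined I = 1.377 + 1.294 + 1.434 = 4.104 kg·m².
ω_f = L / I = 1766 / 4.104 = 430.3 rpm.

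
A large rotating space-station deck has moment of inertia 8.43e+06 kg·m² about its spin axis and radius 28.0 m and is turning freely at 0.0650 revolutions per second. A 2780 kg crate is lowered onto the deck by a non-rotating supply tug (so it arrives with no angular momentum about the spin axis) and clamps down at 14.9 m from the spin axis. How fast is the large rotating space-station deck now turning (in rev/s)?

ω_f ≈ 0.0606 rev/s

The added mass arrives with no angular momentum about the spin axis, and any external torque about the spin axis is negligible, so the system's angular momentum is conserved.
Added inertia Σmr² = (2780)(14.9)² = 6.172e+05 kg·m²; I_f = 8.430e+06 + 6.172e+05 = 9.047e+06 kg·m².
ω_f = I_p ω_i / I_f = (8.430e+06)(0.0650) / 9.047e+06 = 0.06057 rev/s.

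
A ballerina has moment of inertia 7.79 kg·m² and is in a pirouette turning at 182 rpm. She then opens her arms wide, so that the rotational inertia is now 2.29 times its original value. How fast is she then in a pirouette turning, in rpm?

With no external torque about the axis, L is conserved: I₁ω₁ = I₂ω₂.
I₂ = 2.29 × 7.79 = 17.84 kg·m².
ω₂ = I₁ω₁ / I₂ = (7.790)(182 rpm) / (17.84) = 79.48 rpm.

ω₂ ≈ 79.5 rpm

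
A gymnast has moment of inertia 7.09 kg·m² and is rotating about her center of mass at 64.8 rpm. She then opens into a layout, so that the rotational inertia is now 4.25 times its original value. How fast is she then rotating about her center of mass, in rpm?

ω₂ ≈ 15.2 rpm

No external torque acts about the spin axis, so angular momentum is conserved.
I₂ = 4.25 × 7.09 = 30.13 kg·m².
ω₂ = I₁ω₁ / I₂ = (7.090)(64.8 rpm) / (30.13) = 15.25 rpm.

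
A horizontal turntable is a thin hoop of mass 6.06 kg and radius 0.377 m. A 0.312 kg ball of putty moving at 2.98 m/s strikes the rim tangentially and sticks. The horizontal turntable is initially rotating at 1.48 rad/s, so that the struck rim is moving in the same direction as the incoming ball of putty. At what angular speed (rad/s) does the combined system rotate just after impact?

About the axle the impulsive forces during the collision are internal, so angular momentum about that axis is conserved.
I_p = (6.06)(0.377)² = 0.8613 kg·m². Taking the sense of the ball of putty's angular momentum as positive, L_{ball} = m v R = (0.312)(2.98)(0.377) = 0.3505 kg·m²/s.
L_i = +I_p ω_p + m v R = +(0.8613)(1.48) + 0.3505 = 1.625 kg·m²/s.
After sticking, I_f = I_p + m R² = 0.8613 + (0.312)(0.377)² = 0.9056 kg·m².
ω_f = L_i / I_f = 1.625 / 0.9056 = 1.795 rad/s.

|ω_f| ≈ 1.79 rad/s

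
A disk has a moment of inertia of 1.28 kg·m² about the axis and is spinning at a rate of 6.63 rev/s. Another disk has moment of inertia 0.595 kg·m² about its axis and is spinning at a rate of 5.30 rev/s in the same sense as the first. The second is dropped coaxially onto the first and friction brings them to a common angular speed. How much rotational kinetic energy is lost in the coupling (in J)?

ΔKE lost ≈ 14.2 J

The coupling torques are internal; angular momentum about the shared axis is conserved.
Taking A's sense as positive: L = (1.280)(6.63) + (0.5950)(5.30) = 11.64 kg·m²·rev/s.
Combined I = 1.280 + 0.5950 = 1.875 kg·m².
ω_f = L / I = 11.64 / 1.875 = 6.208 rev/s.
KE_i = ½ΣIω² = 1441 J; KE_f = ½(1.875)(39.01)² = 1426 J.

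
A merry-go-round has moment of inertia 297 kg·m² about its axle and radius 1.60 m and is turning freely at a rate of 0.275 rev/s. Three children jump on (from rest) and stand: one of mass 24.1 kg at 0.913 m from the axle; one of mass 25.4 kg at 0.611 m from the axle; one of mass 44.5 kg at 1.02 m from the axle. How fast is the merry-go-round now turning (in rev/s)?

The added mass arrives with no angular momentum about the axle, and any external torque about the axle is negligible, so the system's angular momentum is conserved.
Added inertia Σmr² = (24.1)(0.913)² + (25.4)(0.611)² + (44.5)(1.02)² = 75.87 kg·m²; I_f = 297.0 + 75.87 = 372.9 kg·m².
ω_f = I_p ω_i / I_f = (297.0)(0.275) / 372.9 = 0.2190 rev/s.

ω_f ≈ 0.219 rev/s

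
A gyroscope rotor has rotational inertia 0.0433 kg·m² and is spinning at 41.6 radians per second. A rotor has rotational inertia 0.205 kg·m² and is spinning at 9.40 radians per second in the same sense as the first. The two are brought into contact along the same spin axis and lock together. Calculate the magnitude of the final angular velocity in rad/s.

|ω_f| ≈ 15.0 rad/s

The coupling torques are internal; angular momentum about the shared axis is conserved.
Taking A's sense as positive: L = (0.04330)(41.6) + (0.2050)(9.40) = 3.728 kg·m²·rad/s.
Combined I = 0.04330 + 0.2050 = 0.2483 kg·m².
ω_f = L / I = 3.728 / 0.2483 = 15.02 rad/s.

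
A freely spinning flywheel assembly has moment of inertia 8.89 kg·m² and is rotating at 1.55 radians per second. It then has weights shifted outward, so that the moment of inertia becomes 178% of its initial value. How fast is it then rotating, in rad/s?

Angular momentum about the spin axis is conserved since the torque about it is zero.
I₂ = 1.78 × 8.89 = 15.82 kg·m².
ω₂ = I₁ω₁ / I₂ = (8.890)(1.55 rad/s) / (15.82) = 0.8708 rad/s.

ω₂ ≈ 0.871 rad/s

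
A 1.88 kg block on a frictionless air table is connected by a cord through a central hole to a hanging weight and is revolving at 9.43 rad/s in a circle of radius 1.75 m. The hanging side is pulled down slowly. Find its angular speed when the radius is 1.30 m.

ω₂ ≈ 17.1 rad/s

The constraining force is radial, so m r² ω about the center is conserved.
ω₂ = ω₁ (r₁/r₂)² = (9.43)(1.75/1.30)² = 17.09 rad/s.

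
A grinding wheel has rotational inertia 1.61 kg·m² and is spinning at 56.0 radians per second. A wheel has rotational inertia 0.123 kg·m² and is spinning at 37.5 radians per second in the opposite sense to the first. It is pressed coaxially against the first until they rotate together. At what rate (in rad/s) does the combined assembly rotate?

|ω_f| ≈ 49.4 rad/s

No external torque acts about the common axis, so total angular momentum is conserved.
Taking A's sense as positive: L = (1.610)(56.0) − (0.1230)(37.5) = 85.55 kg·m²·rad/s.
Combined I = 1.610 + 0.1230 = 1.733 kg·m².
ω_f = L / I = 85.55 / 1.733 = 49.36 rad/s.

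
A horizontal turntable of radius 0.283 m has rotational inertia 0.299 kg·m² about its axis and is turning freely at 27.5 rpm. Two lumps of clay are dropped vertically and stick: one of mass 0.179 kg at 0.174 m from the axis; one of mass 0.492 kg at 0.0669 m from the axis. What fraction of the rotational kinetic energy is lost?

fraction ≈ 0.0249

The added mass arrives with no angular momentum about the axis, and any external torque about the axis is negligible, so the system's angular momentum is conserved.
Added inertia Σmr² = (0.179)(0.174)² + (0.492)(0.0669)² = 0.007621 kg·m²; I_f = 0.2990 + 0.007621 = 0.3066 kg·m².
ω_f = I_p ω_i / I_f = (0.2990)(27.5) / 0.3066 = 26.82 rpm.
KE_i = ½(0.2990)(2.880 rad/s)² = 1.240 J; KE_f = ½(0.3066)(2.808)² = 1.209 J.
Fraction lost = 0.02486.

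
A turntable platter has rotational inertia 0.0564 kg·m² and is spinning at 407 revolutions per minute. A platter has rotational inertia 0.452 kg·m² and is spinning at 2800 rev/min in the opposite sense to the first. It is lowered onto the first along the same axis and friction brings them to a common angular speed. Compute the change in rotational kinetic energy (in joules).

No external torque acts about the common axis, so total angular momentum is conserved.
Taking A's sense as positive: L = (0.05640)(407) − (0.4520)(2800) = -1243 kg·m²·rpm.
Combined I = 0.05640 + 0.4520 = 0.5084 kg·m².
ω_f = L / I = -1243 / 0.5084 = -2444 rpm.
KE_i = ½ΣIω² = 19480 J; KE_f = ½(0.5084)(256.0)² = 16650 J.

ΔKE ≈ -2830 J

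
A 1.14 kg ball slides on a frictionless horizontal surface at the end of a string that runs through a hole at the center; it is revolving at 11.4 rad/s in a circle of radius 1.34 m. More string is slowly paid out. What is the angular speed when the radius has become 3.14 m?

ω₂ ≈ 2.08 rad/s

The constraining force is radial, so m r² ω about the center is conserved.
ω₂ = ω₁ (r₁/r₂)² = (11.4)(1.34/3.14)² = 2.076 rad/s.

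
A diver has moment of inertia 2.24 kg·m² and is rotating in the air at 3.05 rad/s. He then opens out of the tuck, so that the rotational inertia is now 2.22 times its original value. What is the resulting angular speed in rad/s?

Angular momentum about the spin axis is conserved since the torque about it is zero.
I₂ = 2.22 × 2.24 = 4.973 kg·m².
ω₂ = I₁ω₁ / I₂ = (2.240)(3.05 rad/s) / (4.973) = 1.374 rad/s.

ω₂ ≈ 1.37 rad/s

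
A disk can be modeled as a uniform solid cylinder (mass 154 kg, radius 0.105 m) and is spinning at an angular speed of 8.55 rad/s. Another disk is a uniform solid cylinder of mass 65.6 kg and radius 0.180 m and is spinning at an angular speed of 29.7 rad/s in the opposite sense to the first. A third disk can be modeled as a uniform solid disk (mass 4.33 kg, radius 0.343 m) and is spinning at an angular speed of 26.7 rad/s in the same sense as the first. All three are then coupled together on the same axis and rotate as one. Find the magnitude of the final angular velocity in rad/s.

No external torque acts about the common axis, so total angular momentum is conserved.
Moments of inertia: I_A = ½(154)(0.105)² = 0.8489 kg·m²; I_B = ½(65.6)(0.180)² = 1.063 kg·m²; I_C = ½(4.33)(0.343)² = 0.2547 kg·m².
Taking A's sense as positive: L = (0.8489)(8.55) − (1.063)(29.7) + (0.2547)(26.7) = -17.50 kg·m²·rad/s.
Combined I = 0.8489 + 1.063 + 0.2547 = 2.166 kg·m².
ω_f = L / I = -17.50 / 2.166 = -8.080 rad/s.

|ω_f| ≈ 8.08 rad/s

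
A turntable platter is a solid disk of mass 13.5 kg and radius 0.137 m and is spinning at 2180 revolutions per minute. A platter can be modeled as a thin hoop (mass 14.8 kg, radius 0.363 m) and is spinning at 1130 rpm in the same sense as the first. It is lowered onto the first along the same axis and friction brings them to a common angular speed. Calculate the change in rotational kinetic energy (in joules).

The coupling torques are internal; angular momentum about the shared axis is conserved.
Moments of inertia: I_A = ½(13.5)(0.137)² = 0.1267 kg·m²; I_B = (14.8)(0.363)² = 1.950 kg·m².
Taking A's sense as positive: L = (0.1267)(2180) + (1.950)(1130) = 2480 kg·m²·rpm.
Combined I = 0.1267 + 1.950 = 2.077 kg·m².
ω_f = L / I = 2480 / 2.077 = 1194 rpm.
KE_i = ½ΣIω² = 16960 J; KE_f = ½(2.077)(125.0)² = 16240 J.

ΔKE ≈ -719 J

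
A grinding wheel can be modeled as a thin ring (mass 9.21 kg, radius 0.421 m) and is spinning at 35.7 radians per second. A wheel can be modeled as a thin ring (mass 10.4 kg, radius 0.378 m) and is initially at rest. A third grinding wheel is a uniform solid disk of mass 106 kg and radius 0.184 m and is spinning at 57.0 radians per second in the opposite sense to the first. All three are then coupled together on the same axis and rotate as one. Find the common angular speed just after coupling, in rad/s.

The coupling torques are internal; angular momentum about the shared axis is conserved.
Moments of inertia: I_A = (9.21)(0.421)² = 1.632 kg·m²; I_B = (10.4)(0.378)² = 1.486 kg·m²; I_C = ½(106)(0.184)² = 1.794 kg·m².
Taking A's sense as positive: L = (1.632)(35.7) − (1.794)(57.0) = -44.00 kg·m²·rad/s.
Combined I = 1.632 + 1.486 + 1.794 = 4.913 kg·m².
ω_f = L / I = -44.00 / 4.913 = -8.957 rad/s.

|ω_f| ≈ 8.96 rad/s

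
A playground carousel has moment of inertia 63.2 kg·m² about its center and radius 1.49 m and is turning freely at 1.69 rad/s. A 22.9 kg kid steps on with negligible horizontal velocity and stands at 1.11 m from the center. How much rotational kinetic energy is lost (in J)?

The added mass arrives with no angular momentum about the center, and any external torque about the center is negligible, so the system's angular momentum is conserved.
Added inertia Σmr² = (22.9)(1.11)² = 28.22 kg·m²; I_f = 63.20 + 28.22 = 91.42 kg·m².
ω_f = I_p ω_i / I_f = (63.20)(1.69) / 91.42 = 1.168 rad/s.
KE_i = ½(63.20)(1.690 rad/s)² = 90.25 J; KE_f = ½(91.42)(1.168)² = 62.40 J.

energy lost ≈ 27.9 J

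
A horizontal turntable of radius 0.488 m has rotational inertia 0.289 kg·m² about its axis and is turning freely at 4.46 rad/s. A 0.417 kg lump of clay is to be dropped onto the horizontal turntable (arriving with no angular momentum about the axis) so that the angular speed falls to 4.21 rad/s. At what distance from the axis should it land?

r ≈ 0.203 m

No external torque acts about the axis; L_before = L_after.
I_p ω_i = (I_p + m r²) ω_f ⇒ m r² = I_p(ω_i/ω_f − 1) = 0.2890(4.46/4.21 − 1) = 0.01716 kg·m².
r = √(0.01716/0.417) = 0.2029 m.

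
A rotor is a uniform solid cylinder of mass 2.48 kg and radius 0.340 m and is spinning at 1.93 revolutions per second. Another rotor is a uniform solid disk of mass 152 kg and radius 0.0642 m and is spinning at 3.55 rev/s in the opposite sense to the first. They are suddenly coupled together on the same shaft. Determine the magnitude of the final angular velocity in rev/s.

No external torque acts about the common axis, so total angular momentum is conserved.
Moments of inertia: I_A = ½(2.48)(0.340)² = 0.1433 kg·m²; I_B = ½(152)(0.0642)² = 0.3132 kg·m².
Taking A's sense as positive: L = (0.1433)(1.93) − (0.3132)(3.55) = -0.8354 kg·m²·rev/s.
Combined I = 0.1433 + 0.3132 = 0.4566 kg·m².
ω_f = L / I = -0.8354 / 0.4566 = -1.830 rev/s.

|ω_f| ≈ 1.83 rev/s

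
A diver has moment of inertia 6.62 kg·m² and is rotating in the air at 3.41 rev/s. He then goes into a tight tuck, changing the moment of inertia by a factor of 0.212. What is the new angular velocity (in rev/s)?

With no external torque about the axis, L is conserved: I₁ω₁ = I₂ω₂.
I₂ = 0.212 × 6.62 = 1.403 kg·m².
ω₂ = I₁ω₁ / I₂ = (6.620)(3.41 rev/s) / (1.403) = 16.08 rev/s.

ω₂ ≈ 16.1 rev/s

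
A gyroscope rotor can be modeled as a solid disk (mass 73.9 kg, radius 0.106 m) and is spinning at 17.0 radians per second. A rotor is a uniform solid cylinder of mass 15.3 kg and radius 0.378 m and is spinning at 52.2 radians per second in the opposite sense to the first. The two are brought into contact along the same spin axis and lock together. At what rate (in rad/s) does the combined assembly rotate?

|ω_f| ≈ 33.2 rad/s

The coupling torques are internal; angular momentum about the shared axis is conserved.
Moments of inertia: I_A = ½(73.9)(0.106)² = 0.4152 kg·m²; I_B = ½(15.3)(0.378)² = 1.093 kg·m².
Taking A's sense as positive: L = (0.4152)(17.0) − (1.093)(52.2) = -50.00 kg·m²·rad/s.
Combined I = 0.4152 + 1.093 = 1.508 kg·m².
ω_f = L / I = -50.00 / 1.508 = -33.15 rad/s.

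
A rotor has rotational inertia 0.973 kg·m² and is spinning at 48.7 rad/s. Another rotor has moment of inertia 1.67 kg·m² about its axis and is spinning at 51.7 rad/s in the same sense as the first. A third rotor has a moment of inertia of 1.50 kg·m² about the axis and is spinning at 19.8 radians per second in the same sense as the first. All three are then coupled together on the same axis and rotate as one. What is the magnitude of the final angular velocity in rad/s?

No external torque acts about the common axis, so total angular momentum is conserved.
Taking A's sense as positive: L = (0.9730)(48.7) + (1.670)(51.7) + (1.500)(19.8) = 163.4 kg·m²·rad/s.
Combined I = 0.9730 + 1.670 + 1.500 = 4.143 kg·m².
ω_f = L / I = 163.4 / 4.143 = 39.45 rad/s.

|ω_f| ≈ 39.4 rad/s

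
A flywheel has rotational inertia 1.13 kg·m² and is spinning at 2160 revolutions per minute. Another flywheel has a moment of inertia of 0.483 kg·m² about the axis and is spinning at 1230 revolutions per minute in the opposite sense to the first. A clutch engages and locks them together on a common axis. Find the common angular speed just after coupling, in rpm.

|ω_f| ≈ 1140 rpm

No external torque acts about the common axis, so total angular momentum is conserved.
Taking A's sense as positive: L = (1.130)(2160) − (0.4830)(1230) = 1847 kg·m²·rpm.
Combined I = 1.130 + 0.4830 = 1.613 kg·m².
ω_f = L / I = 1847 / 1.613 = 1145 rpm.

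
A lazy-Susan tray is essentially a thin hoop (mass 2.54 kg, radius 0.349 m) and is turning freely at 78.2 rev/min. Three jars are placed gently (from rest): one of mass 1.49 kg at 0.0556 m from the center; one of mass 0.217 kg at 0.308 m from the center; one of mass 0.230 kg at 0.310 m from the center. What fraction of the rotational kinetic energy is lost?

fraction ≈ 0.133

The added mass arrives with no angular momentum about the center, and any external torque about the center is negligible, so the system's angular momentum is conserved.
I_p = (2.54)(0.349)² = 0.3094 kg·m².
Added inertia Σmr² = (1.49)(0.0556)² + (0.217)(0.308)² + (0.230)(0.310)² = 0.04729 kg·m²; I_f = 0.3094 + 0.04729 = 0.3567 kg·m².
ω_f = I_p ω_i / I_f = (0.3094)(78.2) / 0.3567 = 67.83 rpm.
KE_i = ½(0.3094)(8.189 rad/s)² = 10.37 J; KE_f = ½(0.3567)(7.103)² = 8.998 J.
Fraction lost = 0.1326.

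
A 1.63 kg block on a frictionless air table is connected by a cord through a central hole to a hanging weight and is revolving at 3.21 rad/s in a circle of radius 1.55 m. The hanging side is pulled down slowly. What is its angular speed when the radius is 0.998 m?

No torque about the axis ⇒ m r₁² ω₁ = m r₂² ω₂.
ω₂ = ω₁ (r₁/r₂)² = (3.21)(1.55/0.998)² = 7.743 rad/s.

ω₂ ≈ 7.74 rad/s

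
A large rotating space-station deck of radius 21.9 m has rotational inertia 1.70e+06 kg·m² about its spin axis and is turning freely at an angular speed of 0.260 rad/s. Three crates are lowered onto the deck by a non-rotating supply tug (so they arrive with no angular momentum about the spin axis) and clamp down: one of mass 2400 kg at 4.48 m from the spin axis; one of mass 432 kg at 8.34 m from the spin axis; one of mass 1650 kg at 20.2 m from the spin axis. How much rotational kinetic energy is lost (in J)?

energy lost ≈ 17600 J

No external torque acts about the spin axis; L_before = L_after.
Added inertia Σmr² = (2400)(4.48)² + (432)(8.34)² + (1650)(20.2)² = 7.515e+05 kg·m²; I_f = 1.700e+06 + 7.515e+05 = 2.451e+06 kg·m².
ω_f = I_p ω_i / I_f = (1.700e+06)(0.260) / 2.451e+06 = 0.1803 rad/s.
KE_i = ½(1.700e+06)(0.2600 rad/s)² = 57460 J; KE_f = ½(2.451e+06)(0.1803)² = 39850 J.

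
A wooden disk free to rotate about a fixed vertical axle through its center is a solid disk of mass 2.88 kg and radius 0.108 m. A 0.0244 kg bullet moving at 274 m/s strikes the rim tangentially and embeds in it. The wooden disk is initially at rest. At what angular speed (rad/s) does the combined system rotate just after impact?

|ω_f| ≈ 42.3 rad/s

The axle reaction passes through the axle and exerts no torque about it; angular momentum about the axle is conserved through the impact.
I_p = ½(2.88)(0.108)² = 0.01680 kg·m². Taking the sense of the bullet's angular momentum as positive, L_{bullet} = m v R = (0.0244)(274)(0.108) = 0.7220 kg·m²/s.
L_i = 0 + 0.7220 = 0.7220 kg·m²/s.
After sticking, I_f = I_p + m R² = 0.01680 + (0.0244)(0.108)² = 0.01708 kg·m².
ω_f = L_i / I_f = 0.7220 / 0.01708 = 42.27 rad/s.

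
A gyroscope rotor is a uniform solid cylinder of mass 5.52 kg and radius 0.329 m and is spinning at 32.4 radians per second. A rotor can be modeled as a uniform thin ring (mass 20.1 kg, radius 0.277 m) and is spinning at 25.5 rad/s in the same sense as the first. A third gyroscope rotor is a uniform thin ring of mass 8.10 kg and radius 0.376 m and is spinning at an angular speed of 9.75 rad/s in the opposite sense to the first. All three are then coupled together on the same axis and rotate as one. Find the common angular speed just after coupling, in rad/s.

No external torque acts about the common axis, so total angular momentum is conserved.
Moments of inertia: I_A = ½(5.52)(0.329)² = 0.2987 kg·m²; I_B = (20.1)(0.277)² = 1.542 kg·m²; I_C = (8.10)(0.376)² = 1.145 kg·m².
Taking A's sense as positive: L = (0.2987)(32.4) + (1.542)(25.5) − (1.145)(9.75) = 37.84 kg·m²·rad/s.
Combined I = 0.2987 + 1.542 + 1.145 = 2.986 kg·m².
ω_f = L / I = 37.84 / 2.986 = 12.67 rad/s.

|ω_f| ≈ 12.7 rad/s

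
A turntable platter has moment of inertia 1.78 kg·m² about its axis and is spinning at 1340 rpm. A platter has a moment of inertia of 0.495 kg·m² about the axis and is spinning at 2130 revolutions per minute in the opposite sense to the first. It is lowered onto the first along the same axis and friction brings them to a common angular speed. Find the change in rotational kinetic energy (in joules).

ΔKE ≈ -25600 J

The coupling torques are internal; angular momentum about the shared axis is conserved.
Taking A's sense as positive: L = (1.780)(1340) − (0.4950)(2130) = 1331 kg·m²·rpm.
Combined I = 1.780 + 0.4950 = 2.275 kg·m².
ω_f = L / I = 1331 / 2.275 = 585.0 rpm.
KE_i = ½ΣIω² = 29840 J; KE_f = ½(2.275)(61.26)² = 4269 J.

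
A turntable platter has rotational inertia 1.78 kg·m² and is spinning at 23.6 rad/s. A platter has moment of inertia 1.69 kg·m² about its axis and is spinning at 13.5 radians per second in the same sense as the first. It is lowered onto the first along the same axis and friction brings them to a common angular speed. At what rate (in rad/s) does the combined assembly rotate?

The coupling torques are internal; angular momentum about the shared axis is conserved.
Taking A's sense as positive: L = (1.780)(23.6) + (1.690)(13.5) = 64.82 kg·m²·rad/s.
Combined I = 1.780 + 1.690 = 3.470 kg·m².
ω_f = L / I = 64.82 / 3.470 = 18.68 rad/s.

|ω_f| ≈ 18.7 rad/s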